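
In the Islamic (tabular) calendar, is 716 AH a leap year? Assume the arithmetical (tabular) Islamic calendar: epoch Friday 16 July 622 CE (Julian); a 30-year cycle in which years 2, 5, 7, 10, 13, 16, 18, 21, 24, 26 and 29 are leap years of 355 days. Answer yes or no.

yes

Year 716 AH is year 26 of its 30-year cycle; leap positions are 2, 5, 7, 10, 13, 16, 18, 21, 24, 26, 29, so it is a leap year (355 days).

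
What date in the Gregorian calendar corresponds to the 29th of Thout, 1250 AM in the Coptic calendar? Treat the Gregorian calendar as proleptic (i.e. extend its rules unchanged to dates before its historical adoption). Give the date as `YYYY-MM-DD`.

Julian Day Number of the source date = 2281255.
Converting JDN 2281255 to the Gregorian calendar gives 6 October 1533 CE.

1533-10-06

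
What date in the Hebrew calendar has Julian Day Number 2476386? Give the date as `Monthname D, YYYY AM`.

JDN 2476386 is 5 January 2068 in the Gregorian calendar.
In the Hebrew calendar that day is Shevat 1, 5828 AM.

Shevat 1, 5828 AM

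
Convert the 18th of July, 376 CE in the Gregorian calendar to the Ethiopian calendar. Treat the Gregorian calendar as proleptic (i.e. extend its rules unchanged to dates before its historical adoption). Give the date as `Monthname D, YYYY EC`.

Julian Day Number of the source date = 1858590.
Converting JDN 1858590 to the Ethiopian calendar gives 23 Hamle 368 EC.

Hamle 23, 368 EC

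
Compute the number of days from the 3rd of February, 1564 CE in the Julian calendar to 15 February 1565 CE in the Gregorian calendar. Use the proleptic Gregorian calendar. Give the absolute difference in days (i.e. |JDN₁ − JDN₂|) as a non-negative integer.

368

First date → JDN 2292342; second date → JDN 2292710.
The interval is |2292342 − 2292710| = 368 days.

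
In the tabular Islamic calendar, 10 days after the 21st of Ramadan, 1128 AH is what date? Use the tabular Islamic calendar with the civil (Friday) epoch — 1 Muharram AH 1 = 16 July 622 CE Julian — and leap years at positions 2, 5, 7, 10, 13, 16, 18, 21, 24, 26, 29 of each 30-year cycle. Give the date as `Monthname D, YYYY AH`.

The starting date is JDN 2348067; 2348067 + 10 = 2348077.
JDN 2348077 corresponds to Shawwal 1, 1128 AH.

Shawwal 1, 1128 AH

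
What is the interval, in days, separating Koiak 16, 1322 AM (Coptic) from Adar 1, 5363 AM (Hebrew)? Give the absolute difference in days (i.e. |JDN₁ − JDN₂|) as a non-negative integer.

1044

First date → JDN 2307630; second date → JDN 2306586.
The interval is |2307630 − 2306586| = 1044 days.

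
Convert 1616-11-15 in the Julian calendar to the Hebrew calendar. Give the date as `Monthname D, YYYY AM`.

Both dates share Julian Day Number 2311621; in the Hebrew calendar that is 16 Kislev 5377 AM.

Kislev 16, 5377 AM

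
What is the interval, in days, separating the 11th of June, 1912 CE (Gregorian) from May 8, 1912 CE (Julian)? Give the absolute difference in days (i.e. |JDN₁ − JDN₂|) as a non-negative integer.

JDN of the first date = 2419565.
JDN of the second date = 2419544.
|2419544 − 2419565| = 21.

21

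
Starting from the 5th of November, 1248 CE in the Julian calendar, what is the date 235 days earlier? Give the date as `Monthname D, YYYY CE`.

JDN of the 5th of November, 1248 CE = 2177199.
2177199 − 235 = 2176964.
JDN 2176964 in the Julian calendar is March 15, 1248 CE.

March 15, 1248 CE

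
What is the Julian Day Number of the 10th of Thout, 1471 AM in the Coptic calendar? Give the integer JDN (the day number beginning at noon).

2361956

Equivalently 18 September 1754 (Gregorian).
JDN 2299161 is 15 October 1582 CE (Gregorian); the target day is +62795 days from there, so JDN = 2361956.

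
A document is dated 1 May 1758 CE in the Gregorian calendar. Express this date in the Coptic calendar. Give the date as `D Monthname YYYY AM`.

Julian Day Number of the source date = 2363277.
Converting JDN 2363277 to the Coptic calendar gives 25 Parmouti 1474 AM.

25 Parmouti 1474 AM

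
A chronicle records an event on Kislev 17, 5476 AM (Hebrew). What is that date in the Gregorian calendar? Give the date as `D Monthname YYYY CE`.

13 December 1715 CE

Julian Day Number of the source date = 2347797.
Converting JDN 2347797 to the Gregorian calendar gives 13 December 1715 CE.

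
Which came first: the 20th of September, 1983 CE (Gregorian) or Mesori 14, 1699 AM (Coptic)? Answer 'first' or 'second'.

Converting both to JDN: 2445598 vs 2445567; the smaller is the second.

second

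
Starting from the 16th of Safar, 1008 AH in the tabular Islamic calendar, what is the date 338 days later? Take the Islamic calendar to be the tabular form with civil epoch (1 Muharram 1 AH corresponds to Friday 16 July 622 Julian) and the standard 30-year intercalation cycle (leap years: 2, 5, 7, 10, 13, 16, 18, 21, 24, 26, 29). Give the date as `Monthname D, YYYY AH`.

Muharram 29, 1009 AH

The starting date is JDN 2305332; 2305332 + 338 = 2305670.
JDN 2305670 corresponds to Muharram 29, 1009 AH.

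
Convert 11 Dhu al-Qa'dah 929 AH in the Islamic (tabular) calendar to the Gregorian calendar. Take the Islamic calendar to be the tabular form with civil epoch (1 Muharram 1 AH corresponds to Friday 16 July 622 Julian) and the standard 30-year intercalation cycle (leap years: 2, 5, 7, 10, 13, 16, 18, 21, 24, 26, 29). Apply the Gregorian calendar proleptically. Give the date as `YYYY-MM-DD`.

1523-10-01

Julian Day Number of the source date = 2277597.
Converting JDN 2277597 to the Gregorian calendar gives 1 October 1523 CE.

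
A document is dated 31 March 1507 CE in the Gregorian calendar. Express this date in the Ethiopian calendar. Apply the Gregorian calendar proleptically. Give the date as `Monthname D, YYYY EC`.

Megabit 25, 1499 EC

Both dates share Julian Day Number 2271569; in the Ethiopian calendar that is 25 Megabit 1499 EC.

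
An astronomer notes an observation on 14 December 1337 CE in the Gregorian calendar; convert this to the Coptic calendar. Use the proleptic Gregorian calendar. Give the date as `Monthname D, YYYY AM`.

Julian Day Number of the source date = 2209737.
Converting JDN 2209737 to the Coptic calendar gives 10 Koiak 1054 AM.

Koiak 10, 1054 AM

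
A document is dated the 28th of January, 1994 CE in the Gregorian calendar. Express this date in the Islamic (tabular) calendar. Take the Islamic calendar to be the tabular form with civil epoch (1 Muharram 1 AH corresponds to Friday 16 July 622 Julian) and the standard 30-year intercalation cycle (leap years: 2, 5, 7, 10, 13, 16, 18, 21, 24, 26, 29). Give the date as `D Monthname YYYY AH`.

15 Sha'ban 1414 AH

Julian Day Number of the source date = 2449381.
Converting JDN 2449381 to the tabular Islamic calendar gives 15 Sha'ban 1414 AH.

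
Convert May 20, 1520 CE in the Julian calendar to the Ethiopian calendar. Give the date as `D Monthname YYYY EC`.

25 Ginbot 1512 EC

Both dates share Julian Day Number 2276378; in the Ethiopian calendar that is 25 Ginbot 1512 EC.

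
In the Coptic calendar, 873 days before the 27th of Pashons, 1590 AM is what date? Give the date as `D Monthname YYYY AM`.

4 Tobi 1588 AM

The starting date is JDN 2405678; 2405678 − 873 = 2404805.
JDN 2404805 corresponds to 4 Tobi 1588 AM.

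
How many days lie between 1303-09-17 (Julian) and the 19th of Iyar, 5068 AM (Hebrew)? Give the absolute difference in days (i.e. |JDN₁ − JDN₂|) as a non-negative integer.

1697

First date → JDN 2197238; second date → JDN 2198935.
The interval is |2197238 − 2198935| = 1697 days.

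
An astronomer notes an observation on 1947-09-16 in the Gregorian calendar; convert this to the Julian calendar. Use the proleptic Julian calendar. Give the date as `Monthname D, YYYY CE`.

At this point the Julian calendar is 13 days behind the Gregorian.
16 September 1947 Gregorian − 13 days → 3 September 1947 Julian.

September 3, 1947 CE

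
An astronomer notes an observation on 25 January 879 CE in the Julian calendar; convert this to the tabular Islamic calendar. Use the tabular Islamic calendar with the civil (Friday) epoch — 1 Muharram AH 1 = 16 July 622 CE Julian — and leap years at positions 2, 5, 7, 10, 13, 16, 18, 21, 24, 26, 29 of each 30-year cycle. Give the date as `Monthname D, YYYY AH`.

Julian Day Number of the source date = 2042137.
Converting JDN 2042137 to the tabular Islamic calendar gives 27 Jumada al-Awwal 265 AH.

Jumada al-Awwal 27, 265 AH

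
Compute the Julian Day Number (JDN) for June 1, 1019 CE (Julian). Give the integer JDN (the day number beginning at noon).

2093399

Equivalently 7 June 1019 (proleptic Gregorian).
JDN 2299161 is 15 October 1582 CE (Gregorian); the target day is −205762 days from there, so JDN = 2093399.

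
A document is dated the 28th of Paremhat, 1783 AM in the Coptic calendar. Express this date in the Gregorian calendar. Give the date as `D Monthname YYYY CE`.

Both dates share Julian Day Number 2476112; in the Gregorian calendar that is 6 April 2067 CE.

6 April 2067 CE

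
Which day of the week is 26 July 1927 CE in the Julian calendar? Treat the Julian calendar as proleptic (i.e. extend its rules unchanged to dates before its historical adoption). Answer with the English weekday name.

Monday

This is JDN 2425101 (8 August 1927 Gregorian).
2425101 ≡ 0 (mod 7); counting from Monday = 0 gives Monday.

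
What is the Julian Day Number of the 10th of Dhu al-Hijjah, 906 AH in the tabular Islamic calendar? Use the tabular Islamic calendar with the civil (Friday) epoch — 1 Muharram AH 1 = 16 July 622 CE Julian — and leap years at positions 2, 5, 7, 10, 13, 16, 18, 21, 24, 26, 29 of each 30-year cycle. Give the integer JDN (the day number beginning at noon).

In the proleptic Gregorian calendar the same day is 7 July 1501.
JDN 2299161 is 15 October 1582 CE (Gregorian); the target day is −29685 days from there, so JDN = 2269476.

2269476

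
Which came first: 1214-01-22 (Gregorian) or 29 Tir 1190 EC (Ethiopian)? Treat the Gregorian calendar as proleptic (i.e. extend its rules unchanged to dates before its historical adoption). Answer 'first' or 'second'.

Converting both to JDN: 2164486 vs 2158651; the smaller is the second.

second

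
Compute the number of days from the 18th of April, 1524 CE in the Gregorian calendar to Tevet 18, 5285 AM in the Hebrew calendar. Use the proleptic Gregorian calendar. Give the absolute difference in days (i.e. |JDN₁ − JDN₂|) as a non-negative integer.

First date → JDN 2277797; second date → JDN 2278047.
The interval is |2277797 − 2278047| = 250 days.

250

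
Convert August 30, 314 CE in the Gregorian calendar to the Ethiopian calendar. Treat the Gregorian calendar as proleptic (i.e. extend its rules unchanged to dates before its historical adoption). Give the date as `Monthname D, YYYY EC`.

Meskerem 1, 307 EC

Julian Day Number of the source date = 1835987.
Converting JDN 1835987 to the Ethiopian calendar gives 1 Meskerem 307 EC.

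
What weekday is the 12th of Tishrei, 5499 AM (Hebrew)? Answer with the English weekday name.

Friday

Equivalently 26 September 1738 Gregorian, JDN 2356120.
JDN 2356120 mod 7 = 4, and JDN 0 was a Monday, so this is a Friday.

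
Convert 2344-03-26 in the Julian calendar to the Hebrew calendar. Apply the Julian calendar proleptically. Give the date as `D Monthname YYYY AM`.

27 Nisan 6104 AM

Both dates share Julian Day Number 2577289; in the Hebrew calendar that is 27 Nisan 6104 AM.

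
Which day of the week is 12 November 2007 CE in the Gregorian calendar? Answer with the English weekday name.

Monday

2454417 ≡ 0 (mod 7); counting from Monday = 0 gives Monday.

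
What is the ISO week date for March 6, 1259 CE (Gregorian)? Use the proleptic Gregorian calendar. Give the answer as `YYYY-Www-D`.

The weekday is Thursday (ISO weekday 4).
That Thursday belongs to ISO week 10 of ISO year 1259.

1259-W10-4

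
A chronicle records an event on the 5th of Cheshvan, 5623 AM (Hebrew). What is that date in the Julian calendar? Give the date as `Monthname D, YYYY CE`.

October 17, 1862 CE

Both dates share Julian Day Number 2401443; in the Julian calendar that is 17 October 1862 CE.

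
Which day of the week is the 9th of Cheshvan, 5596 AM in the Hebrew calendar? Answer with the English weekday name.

Sunday

In the Gregorian calendar this is 1 November 1835 (JDN 2391584).
2391584 ≡ 6 (mod 7); counting from Monday = 0 gives Sunday.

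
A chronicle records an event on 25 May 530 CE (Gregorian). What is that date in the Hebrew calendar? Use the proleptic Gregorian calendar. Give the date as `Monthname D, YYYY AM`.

Sivan 10, 4290 AM

Both dates share Julian Day Number 1914783; in the Hebrew calendar that is 10 Sivan 4290 AM.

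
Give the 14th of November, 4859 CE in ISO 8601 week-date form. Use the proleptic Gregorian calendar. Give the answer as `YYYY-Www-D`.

4859-W46-5

The weekday is Friday (ISO weekday 5).
That Friday belongs to ISO week 46 of ISO year 4859.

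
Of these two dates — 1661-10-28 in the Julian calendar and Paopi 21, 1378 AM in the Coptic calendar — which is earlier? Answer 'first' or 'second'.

Converting both to JDN: 2328039 vs 2328029; the smaller is the second.

second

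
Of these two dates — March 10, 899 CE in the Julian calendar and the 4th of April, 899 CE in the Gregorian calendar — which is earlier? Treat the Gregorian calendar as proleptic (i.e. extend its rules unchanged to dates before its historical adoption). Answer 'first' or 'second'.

first

Converting both to JDN: 2049486 vs 2049507; the smaller is the first.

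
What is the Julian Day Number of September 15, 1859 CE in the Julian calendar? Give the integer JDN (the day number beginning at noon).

2400315

In the Gregorian calendar the same day is 27 September 1859.
JDN 2400001 is 17 November 1858 CE (Gregorian), MJD 0; the target day is +314 days from there, so JDN = 2400315.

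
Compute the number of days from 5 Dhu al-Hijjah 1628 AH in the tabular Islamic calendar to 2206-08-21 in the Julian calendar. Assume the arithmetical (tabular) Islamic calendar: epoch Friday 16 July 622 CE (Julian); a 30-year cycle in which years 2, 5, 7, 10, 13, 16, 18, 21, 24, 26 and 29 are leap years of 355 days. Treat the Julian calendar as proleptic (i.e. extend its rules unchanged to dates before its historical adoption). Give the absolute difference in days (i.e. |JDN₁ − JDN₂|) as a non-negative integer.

First date → JDN 2525324; second date → JDN 2527032.
The interval is |2525324 − 2527032| = 1708 days.

1708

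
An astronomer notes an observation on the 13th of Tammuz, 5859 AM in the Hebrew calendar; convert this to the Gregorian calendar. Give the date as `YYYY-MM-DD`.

Both dates share Julian Day Number 2487886; in the Gregorian calendar that is 1 July 2099 CE.

2099-07-01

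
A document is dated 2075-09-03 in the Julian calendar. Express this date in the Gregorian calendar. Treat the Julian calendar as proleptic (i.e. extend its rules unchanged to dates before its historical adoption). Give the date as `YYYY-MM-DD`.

2075-09-16

For dates in this range the Gregorian date is 13 days ahead of the Julian.
3 September 2075 Julian + 13 days → 16 September 2075 Gregorian.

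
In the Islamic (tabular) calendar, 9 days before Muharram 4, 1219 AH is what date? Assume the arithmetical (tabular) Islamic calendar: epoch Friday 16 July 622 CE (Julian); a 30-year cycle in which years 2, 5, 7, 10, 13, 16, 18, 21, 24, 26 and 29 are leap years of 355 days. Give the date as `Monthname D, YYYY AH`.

Counting 9 days back from JDN 2380062 reaches JDN 2380053, which is Dhu al-Hijjah 25, 1218 AH.

Dhu al-Hijjah 25, 1218 AH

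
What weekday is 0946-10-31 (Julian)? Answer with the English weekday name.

Saturday

Equivalently 5 November 946 Gregorian, JDN 2066888.
Since JDN mod 7 = 5 (0 = Monday), the day is Saturday.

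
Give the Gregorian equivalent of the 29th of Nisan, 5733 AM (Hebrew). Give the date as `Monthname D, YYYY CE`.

Julian Day Number of the source date = 2441804.
Converting JDN 2441804 to the Gregorian calendar gives 1 May 1973 CE.

May 1, 1973 CE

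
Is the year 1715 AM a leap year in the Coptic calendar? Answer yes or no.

1715 mod 4 = 3; in the Coptic calendar a year is leap when year mod 4 = 3, so it is a leap year.

yes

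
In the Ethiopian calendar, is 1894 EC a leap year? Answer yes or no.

1894 mod 4 = 2; in the Ethiopian calendar a year is leap when year mod 4 = 3, so it is a common year.

no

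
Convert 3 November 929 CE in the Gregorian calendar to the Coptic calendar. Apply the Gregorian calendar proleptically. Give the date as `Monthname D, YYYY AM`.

Hathor 2, 646 AM

Both dates share Julian Day Number 2060677; in the Coptic calendar that is 2 Hathor 646 AM.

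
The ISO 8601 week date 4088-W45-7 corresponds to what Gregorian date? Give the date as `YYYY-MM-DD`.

ISO week 1 of 4088 is the week containing the first Thursday of 4088.
Week 45, day 7 (Sunday) lands on 4088-11-07.

4088-11-07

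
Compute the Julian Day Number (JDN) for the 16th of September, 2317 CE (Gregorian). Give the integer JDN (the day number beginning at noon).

JDN 2299161 is 15 October 1582 CE (Gregorian); the target day is +268424 days from there, so JDN = 2567585.

2567585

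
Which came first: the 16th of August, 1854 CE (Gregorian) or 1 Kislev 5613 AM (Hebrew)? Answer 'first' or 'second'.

second

Converting both to JDN: 2398447 vs 2397805; the smaller is the second.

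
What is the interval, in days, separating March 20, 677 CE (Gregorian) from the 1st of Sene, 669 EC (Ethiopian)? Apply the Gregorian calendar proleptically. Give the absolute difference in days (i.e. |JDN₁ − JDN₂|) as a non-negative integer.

First date → JDN 1968408; second date → JDN 1968478.
The interval is |1968408 − 1968478| = 70 days.

70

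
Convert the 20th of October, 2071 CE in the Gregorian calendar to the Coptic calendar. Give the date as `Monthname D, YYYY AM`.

Paopi 9, 1788 AM

Julian Day Number of the source date = 2477770.
Converting JDN 2477770 to the Coptic calendar gives 9 Paopi 1788 AM.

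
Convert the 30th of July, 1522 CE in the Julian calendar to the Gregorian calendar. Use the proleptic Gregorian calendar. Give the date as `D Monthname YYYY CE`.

For dates in this range the Gregorian date is 10 days ahead of the Julian.
30 July 1522 Julian + 10 days → 9 August 1522 Gregorian.

9 August 1522 CE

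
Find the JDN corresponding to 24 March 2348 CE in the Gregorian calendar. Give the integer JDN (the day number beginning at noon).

JDN 2451545 is 1 January 2000 CE (Gregorian); the target day is +127187 days from there, so JDN = 2578732.

2578732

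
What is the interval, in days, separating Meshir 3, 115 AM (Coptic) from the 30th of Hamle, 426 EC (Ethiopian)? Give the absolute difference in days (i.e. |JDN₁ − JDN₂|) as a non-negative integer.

JDN of the first date = 1866820.
JDN of the second date = 1879781.
|1879781 − 1866820| = 12961.

12961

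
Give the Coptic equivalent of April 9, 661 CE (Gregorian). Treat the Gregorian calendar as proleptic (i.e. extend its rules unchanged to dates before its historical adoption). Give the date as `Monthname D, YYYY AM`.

Parmouti 11, 377 AM

Both dates share Julian Day Number 1962584; in the Coptic calendar that is 11 Parmouti 377 AM.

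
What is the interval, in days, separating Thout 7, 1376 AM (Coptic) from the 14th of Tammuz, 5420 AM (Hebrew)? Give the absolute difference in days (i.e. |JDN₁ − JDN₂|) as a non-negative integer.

JDN of the first date = 2327255.
JDN of the second date = 2327537.
|2327537 − 2327255| = 282.

282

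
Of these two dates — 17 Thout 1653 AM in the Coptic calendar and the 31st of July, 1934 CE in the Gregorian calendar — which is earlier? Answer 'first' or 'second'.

second

The two dates have Julian Day Numbers 2428439 and 2427650 respectively.
Since 2427650 < 2428439, the second date comes first.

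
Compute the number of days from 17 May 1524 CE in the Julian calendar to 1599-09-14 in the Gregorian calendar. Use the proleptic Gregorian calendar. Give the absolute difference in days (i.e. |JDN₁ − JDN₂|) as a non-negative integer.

First date → JDN 2277836; second date → JDN 2305339.
The interval is |2277836 − 2305339| = 27503 days.

27503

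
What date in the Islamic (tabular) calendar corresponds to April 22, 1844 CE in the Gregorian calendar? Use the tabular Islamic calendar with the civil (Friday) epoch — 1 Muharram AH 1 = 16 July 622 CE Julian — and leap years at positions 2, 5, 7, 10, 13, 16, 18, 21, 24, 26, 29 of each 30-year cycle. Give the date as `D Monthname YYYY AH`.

3 Rabi' al-Thani 1260 AH

Julian Day Number of the source date = 2394679.
Converting JDN 2394679 to the tabular Islamic calendar gives 3 Rabi' al-Thani 1260 AH.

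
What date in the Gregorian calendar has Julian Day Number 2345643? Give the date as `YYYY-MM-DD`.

1710-01-19

JDN 2451545 is 1 Jan 2000; 2345643 is −105902 days from there.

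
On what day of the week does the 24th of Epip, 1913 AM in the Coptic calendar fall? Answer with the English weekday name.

Equivalently 1 August 2197 Gregorian, JDN 2523711.
2523711 ≡ 1 (mod 7); counting from Monday = 0 gives Tuesday.

Tuesday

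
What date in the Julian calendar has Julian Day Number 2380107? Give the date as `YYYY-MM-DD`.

The Gregorian equivalent of JDN 2380107 is 30 May 1804.
In the Julian calendar that day is 1804-05-18.

1804-05-18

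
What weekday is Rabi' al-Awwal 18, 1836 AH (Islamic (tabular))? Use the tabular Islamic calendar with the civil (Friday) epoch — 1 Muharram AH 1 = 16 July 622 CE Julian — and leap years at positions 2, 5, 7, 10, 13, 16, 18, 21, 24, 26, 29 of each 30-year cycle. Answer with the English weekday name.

In the Gregorian calendar this is 11 February 2403 (JDN 2598779).
Since JDN mod 7 = 1 (0 = Monday), the day is Tuesday.

Tuesday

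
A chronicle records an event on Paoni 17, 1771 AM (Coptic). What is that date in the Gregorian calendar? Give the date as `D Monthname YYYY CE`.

Julian Day Number of the source date = 2471808.
Converting JDN 2471808 to the Gregorian calendar gives 24 June 2055 CE.

24 June 2055 CE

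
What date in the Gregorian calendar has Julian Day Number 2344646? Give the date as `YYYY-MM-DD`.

Counting from JDN 2299161 = 15 Oct 1582 gives an offset of 45485 days.

1707-04-28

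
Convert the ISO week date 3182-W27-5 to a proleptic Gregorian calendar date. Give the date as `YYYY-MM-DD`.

ISO week 1 of 3182 is the week containing the first Thursday of 3182.
Week 27, day 5 (Friday) lands on 3182-07-09.

3182-07-09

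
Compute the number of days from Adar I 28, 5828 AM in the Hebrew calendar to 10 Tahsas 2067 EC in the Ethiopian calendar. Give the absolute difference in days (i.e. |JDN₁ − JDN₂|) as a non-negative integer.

First date → JDN 2476443; second date → JDN 2478926.
The interval is |2476443 − 2478926| = 2483 days.

2483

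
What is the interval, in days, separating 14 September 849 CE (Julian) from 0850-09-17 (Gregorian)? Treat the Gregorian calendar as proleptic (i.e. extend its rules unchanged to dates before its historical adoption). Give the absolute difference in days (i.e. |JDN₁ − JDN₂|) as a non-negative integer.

364

JDN of the first date = 2031412.
JDN of the second date = 2031776.
|2031776 − 2031412| = 364.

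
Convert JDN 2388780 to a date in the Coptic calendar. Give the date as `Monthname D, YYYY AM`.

The Gregorian equivalent of JDN 2388780 is 27 February 1828.
In the Coptic calendar that day is Meshir 20, 1544 AM.

Meshir 20, 1544 AM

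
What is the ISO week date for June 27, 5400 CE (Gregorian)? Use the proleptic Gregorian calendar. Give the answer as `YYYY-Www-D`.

The weekday is Friday (ISO weekday 5).
That Friday belongs to ISO week 26 of ISO year 5400.

5400-W26-5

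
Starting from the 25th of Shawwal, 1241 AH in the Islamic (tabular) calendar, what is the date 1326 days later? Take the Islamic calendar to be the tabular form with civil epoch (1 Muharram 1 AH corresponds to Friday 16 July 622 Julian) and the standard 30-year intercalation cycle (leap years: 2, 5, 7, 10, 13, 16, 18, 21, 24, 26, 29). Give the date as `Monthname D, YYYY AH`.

The starting date is JDN 2388145; 2388145 + 1326 = 2389471.
JDN 2389471 corresponds to Rajab 23, 1245 AH.

Rajab 23, 1245 AH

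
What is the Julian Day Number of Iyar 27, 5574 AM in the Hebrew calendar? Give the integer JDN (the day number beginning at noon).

2383746

In the Gregorian calendar the same day is 17 May 1814.
JDN 2400001 is 17 November 1858 CE (Gregorian), MJD 0; the target day is −16255 days from there, so JDN = 2383746.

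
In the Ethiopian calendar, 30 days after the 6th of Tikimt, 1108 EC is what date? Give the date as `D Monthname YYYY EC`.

The starting date is JDN 2128588; 2128588 + 30 = 2128618.
JDN 2128618 corresponds to 6 Hidar 1108 EC.

6 Hidar 1108 EC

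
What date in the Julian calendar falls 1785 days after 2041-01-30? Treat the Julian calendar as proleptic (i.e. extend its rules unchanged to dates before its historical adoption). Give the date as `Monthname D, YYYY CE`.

The starting date is JDN 2466563; 2466563 + 1785 = 2468348.
JDN 2468348 corresponds to December 20, 2045 CE.

December 20, 2045 CE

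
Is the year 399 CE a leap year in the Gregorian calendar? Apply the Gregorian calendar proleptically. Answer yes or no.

399 is not divisible by 4, so it is a common year.

no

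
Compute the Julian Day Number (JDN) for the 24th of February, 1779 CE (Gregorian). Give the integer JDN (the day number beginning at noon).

2370881

JDN 2400001 is 17 November 1858 CE (Gregorian), MJD 0; the target day is −29120 days from there, so JDN = 2370881.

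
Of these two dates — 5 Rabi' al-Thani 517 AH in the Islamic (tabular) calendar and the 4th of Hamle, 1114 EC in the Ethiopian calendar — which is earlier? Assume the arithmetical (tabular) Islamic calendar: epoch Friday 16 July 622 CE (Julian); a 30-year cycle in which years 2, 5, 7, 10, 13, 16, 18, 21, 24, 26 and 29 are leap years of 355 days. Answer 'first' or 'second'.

second

Converting both to JDN: 2131386 vs 2131047; the smaller is the second.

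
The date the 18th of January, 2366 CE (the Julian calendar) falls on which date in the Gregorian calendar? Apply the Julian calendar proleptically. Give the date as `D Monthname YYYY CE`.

3 February 2366 CE

At this point the Julian calendar is 16 days behind the Gregorian.
18 January 2366 Julian + 16 days → 3 February 2366 Gregorian.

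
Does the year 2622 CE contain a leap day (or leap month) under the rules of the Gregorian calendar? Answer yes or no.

no

2622 is not divisible by 4, so it is a common year.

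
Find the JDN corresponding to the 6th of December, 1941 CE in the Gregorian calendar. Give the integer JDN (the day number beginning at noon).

2430335

JDN 2400001 is 17 November 1858 CE (Gregorian), MJD 0; the target day is +30334 days from there, so JDN = 2430335.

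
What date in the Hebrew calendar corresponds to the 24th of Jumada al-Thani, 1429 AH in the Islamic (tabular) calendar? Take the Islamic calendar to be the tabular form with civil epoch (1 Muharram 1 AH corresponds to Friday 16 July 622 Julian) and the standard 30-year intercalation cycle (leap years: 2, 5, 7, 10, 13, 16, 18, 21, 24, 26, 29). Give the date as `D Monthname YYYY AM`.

26 Sivan 5768 AM

Both dates share Julian Day Number 2454647; in the Hebrew calendar that is 26 Sivan 5768 AM.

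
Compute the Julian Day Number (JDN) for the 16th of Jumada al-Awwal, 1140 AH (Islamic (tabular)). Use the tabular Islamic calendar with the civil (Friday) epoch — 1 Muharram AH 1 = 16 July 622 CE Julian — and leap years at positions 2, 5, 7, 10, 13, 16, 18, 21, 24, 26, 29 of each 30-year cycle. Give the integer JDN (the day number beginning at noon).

2352197

In the Gregorian calendar the same day is 30 December 1727.
JDN 2299161 is 15 October 1582 CE (Gregorian); the target day is +53036 days from there, so JDN = 2352197.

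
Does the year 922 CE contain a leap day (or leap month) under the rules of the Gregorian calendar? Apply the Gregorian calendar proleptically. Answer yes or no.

no

922 is not divisible by 4, so it is a common year.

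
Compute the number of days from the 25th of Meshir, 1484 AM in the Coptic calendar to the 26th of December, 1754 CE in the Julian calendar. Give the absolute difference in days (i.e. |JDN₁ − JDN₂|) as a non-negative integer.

4804

JDN of the first date = 2366870.
JDN of the second date = 2362066.
|2362066 − 2366870| = 4804.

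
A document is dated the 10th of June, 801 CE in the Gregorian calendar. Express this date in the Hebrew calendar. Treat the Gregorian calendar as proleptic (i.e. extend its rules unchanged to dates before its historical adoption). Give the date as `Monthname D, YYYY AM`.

Sivan 20, 4561 AM

Both dates share Julian Day Number 2013780; in the Hebrew calendar that is 20 Sivan 4561 AM.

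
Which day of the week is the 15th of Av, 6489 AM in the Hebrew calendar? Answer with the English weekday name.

In the Gregorian calendar this is 2 August 2729 (JDN 2718020).
JDN 2718020 mod 7 = 4, and JDN 0 was a Monday, so this is a Friday.

Friday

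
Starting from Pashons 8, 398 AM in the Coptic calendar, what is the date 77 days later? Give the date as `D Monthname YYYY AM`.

25 Epip 398 AM

The starting date is JDN 1970281; 1970281 + 77 = 1970358.
JDN 1970358 corresponds to 25 Epip 398 AM.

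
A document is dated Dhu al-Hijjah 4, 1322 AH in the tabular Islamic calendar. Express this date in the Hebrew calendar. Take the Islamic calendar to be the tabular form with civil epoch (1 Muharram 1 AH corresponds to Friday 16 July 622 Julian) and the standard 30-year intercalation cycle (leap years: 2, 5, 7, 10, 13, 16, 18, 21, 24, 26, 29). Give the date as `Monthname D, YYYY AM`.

Adar I 4, 5665 AM

The source date corresponds to 9 February 1905 in the Gregorian calendar (JDN 2416886).
That day falls on 4 Adar I 5665 AM in the Hebrew calendar.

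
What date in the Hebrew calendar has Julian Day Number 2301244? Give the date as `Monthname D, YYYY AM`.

Tammuz 3, 5348 AM

The Gregorian equivalent of JDN 2301244 is 28 June 1588.
In the Hebrew calendar that day is Tammuz 3, 5348 AM.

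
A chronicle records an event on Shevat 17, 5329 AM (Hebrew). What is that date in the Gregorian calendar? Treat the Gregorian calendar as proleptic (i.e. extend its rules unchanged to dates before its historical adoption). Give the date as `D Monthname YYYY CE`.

14 February 1569 CE

Julian Day Number of the source date = 2294170.
Converting JDN 2294170 to the Gregorian calendar gives 14 February 1569 CE.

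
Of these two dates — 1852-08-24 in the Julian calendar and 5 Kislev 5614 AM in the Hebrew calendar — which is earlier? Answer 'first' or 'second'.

first

First date → JDN 2397737; second date → JDN 2398194.
JDN 2397737 < JDN 2398194, so the first date is earlier.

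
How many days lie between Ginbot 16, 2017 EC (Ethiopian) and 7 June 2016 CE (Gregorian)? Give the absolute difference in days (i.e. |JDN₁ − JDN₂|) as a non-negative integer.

3273

First date → JDN 2460820; second date → JDN 2457547.
The interval is |2460820 − 2457547| = 3273 days.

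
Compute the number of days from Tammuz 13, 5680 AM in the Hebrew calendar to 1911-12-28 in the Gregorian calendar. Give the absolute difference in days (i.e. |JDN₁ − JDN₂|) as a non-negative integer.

3106

JDN of the first date = 2422505.
JDN of the second date = 2419399.
|2419399 − 2422505| = 3106.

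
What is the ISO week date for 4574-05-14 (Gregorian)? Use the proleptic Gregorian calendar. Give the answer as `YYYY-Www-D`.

The weekday is Saturday (ISO weekday 6).
That Saturday belongs to ISO week 19 of ISO year 4574.

4574-W19-6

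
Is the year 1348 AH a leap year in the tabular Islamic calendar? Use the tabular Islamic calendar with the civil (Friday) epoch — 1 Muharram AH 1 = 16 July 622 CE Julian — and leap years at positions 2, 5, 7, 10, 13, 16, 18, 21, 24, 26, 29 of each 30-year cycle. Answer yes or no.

Year 1348 AH is year 28 of its 30-year cycle; leap positions are 2, 5, 7, 10, 13, 16, 18, 21, 24, 26, 29, so it is a common year (354 days).

no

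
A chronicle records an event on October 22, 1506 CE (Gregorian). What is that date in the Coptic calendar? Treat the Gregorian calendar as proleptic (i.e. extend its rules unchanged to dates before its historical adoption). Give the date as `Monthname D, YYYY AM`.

Paopi 15, 1223 AM

Both dates share Julian Day Number 2271409; in the Coptic calendar that is 15 Paopi 1223 AM.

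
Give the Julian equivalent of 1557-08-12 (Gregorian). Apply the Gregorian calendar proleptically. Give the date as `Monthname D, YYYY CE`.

August 2, 1557 CE

At this point the Julian calendar is 10 days behind the Gregorian.
12 August 1557 Gregorian − 10 days → 2 August 1557 Julian.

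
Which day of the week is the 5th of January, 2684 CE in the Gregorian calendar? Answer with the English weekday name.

Since JDN mod 7 = 5 (0 = Monday), the day is Saturday.

Saturday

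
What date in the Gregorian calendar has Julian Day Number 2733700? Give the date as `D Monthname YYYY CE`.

Counting from JDN 2299161 = 15 Oct 1582 gives an offset of 434539 days.

7 July 2772 CE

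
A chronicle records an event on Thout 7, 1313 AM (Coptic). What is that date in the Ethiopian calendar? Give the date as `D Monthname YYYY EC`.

7 Meskerem 1589 EC

Julian Day Number of the source date = 2304244.
Converting JDN 2304244 to the Ethiopian calendar gives 7 Meskerem 1589 EC.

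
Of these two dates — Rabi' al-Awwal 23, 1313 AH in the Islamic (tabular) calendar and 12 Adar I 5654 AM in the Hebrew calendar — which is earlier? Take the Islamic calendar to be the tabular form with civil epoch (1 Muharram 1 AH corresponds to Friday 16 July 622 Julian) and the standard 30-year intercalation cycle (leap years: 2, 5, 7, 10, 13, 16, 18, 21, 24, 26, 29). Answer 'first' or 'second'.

First date → JDN 2413450; second date → JDN 2412878.
JDN 2412878 < JDN 2413450, so the second date is earlier.

second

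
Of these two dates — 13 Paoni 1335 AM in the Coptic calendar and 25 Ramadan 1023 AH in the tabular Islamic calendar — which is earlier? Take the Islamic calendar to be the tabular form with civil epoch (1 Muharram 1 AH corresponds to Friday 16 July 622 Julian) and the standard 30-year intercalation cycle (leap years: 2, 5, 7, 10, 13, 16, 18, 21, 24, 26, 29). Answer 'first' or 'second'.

Converting both to JDN: 2312555 vs 2310863; the smaller is the second.

second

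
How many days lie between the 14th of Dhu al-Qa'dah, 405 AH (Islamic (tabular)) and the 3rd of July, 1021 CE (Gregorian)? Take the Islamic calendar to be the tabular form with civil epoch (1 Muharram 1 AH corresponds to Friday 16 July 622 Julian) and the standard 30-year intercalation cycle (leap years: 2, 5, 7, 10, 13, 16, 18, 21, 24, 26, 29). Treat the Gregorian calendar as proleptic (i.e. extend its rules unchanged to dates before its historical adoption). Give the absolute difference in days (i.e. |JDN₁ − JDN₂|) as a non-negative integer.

First date → JDN 2091912; second date → JDN 2094156.
The interval is |2091912 − 2094156| = 2244 days.

2244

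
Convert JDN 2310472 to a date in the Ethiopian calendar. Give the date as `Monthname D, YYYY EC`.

JDN 2310472 is 3 October 1613 in the Gregorian calendar.
In the Ethiopian calendar that day is Meskerem 26, 1606 EC.

Meskerem 26, 1606 EC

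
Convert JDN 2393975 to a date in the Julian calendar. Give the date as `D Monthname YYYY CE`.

7 May 1842 CE

The Gregorian equivalent of JDN 2393975 is 19 May 1842.
In the Julian calendar that day is 7 May 1842 CE.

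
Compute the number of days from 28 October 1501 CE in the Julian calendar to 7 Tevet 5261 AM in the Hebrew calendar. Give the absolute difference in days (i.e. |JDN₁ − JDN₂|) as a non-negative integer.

334

JDN of the first date = 2269599.
JDN of the second date = 2269265.
|2269265 − 2269599| = 334.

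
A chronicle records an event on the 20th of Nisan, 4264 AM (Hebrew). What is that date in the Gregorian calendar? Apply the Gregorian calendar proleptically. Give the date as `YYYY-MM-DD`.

0504-04-22

Both dates share Julian Day Number 1905254; in the Gregorian calendar that is 22 April 504 CE.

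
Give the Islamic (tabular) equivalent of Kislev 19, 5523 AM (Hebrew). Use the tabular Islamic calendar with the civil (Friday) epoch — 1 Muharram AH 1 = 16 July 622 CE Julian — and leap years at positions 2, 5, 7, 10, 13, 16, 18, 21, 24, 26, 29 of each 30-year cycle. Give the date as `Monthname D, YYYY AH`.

The source date corresponds to 5 December 1762 in the Gregorian calendar (JDN 2364956).
That day falls on 18 Jumada al-Awwal 1176 AH in the tabular Islamic calendar.

Jumada al-Awwal 18, 1176 AH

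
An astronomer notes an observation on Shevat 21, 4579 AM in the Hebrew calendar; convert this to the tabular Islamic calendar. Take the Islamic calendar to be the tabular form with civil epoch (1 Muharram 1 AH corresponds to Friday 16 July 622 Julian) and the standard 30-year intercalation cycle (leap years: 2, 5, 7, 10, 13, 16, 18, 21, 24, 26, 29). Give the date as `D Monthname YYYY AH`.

Both dates share Julian Day Number 2020218; in the tabular Islamic calendar that is 20 Rajab 203 AH.

20 Rajab 203 AH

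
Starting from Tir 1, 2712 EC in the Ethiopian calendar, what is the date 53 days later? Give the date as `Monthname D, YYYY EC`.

Yekatit 24, 2712 EC

The starting date is JDN 2714534; 2714534 + 53 = 2714587.
JDN 2714587 corresponds to Yekatit 24, 2712 EC.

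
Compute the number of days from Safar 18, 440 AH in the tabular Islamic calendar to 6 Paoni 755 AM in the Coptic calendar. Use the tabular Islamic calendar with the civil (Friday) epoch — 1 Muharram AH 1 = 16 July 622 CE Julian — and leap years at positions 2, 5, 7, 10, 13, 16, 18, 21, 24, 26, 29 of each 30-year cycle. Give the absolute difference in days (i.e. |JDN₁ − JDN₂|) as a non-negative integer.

JDN of the first date = 2104054.
JDN of the second date = 2100703.
|2100703 − 2104054| = 3351.

3351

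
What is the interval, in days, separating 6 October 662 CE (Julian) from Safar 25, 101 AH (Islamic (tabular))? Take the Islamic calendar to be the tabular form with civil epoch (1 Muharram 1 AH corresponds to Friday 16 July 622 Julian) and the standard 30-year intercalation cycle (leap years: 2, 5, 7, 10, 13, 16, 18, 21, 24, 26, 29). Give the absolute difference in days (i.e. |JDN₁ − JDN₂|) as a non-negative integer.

JDN of the first date = 1963132.
JDN of the second date = 1983931.
|1983931 − 1963132| = 20799.

20799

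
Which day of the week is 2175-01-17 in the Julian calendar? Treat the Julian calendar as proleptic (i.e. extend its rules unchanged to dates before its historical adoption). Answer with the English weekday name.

Equivalently 31 January 2175 Gregorian, JDN 2515493.
2515493 ≡ 1 (mod 7); counting from Monday = 0 gives Tuesday.

Tuesday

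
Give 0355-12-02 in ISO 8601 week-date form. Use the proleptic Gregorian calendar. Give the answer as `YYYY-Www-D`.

The weekday is Friday (ISO weekday 5).
That Friday belongs to ISO week 48 of ISO year 355.

0355-W48-5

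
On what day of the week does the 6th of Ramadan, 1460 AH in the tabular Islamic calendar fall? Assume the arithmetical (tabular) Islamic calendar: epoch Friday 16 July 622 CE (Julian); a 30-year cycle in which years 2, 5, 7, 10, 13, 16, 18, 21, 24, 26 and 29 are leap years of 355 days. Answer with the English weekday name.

Tuesday

In the Gregorian calendar this is 5 October 2038 (JDN 2465702).
JDN 2465702 mod 7 = 1, and JDN 0 was a Monday, so this is a Tuesday.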